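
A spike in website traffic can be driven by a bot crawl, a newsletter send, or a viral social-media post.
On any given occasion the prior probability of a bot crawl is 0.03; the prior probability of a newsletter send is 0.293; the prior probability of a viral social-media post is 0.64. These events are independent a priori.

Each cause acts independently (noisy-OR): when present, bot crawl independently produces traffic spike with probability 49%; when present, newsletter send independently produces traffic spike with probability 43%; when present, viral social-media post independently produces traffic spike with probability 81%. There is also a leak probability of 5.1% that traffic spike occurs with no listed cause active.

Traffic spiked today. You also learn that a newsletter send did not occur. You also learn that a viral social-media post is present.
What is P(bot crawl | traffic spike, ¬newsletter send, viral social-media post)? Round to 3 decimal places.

Under noisy-OR, P(traffic spike | causes) = 1 − (1−0.051)·∏(1−qᵢ) over the active causes.
For the numerator, keep only bot crawl=true terms: 0.908042×0.03 = 0.027241
The normalizing constant is 0.81969×0.97 + 0.908042×0.03 = 0.822340
Posterior = 0.027241 / 0.822340 ≈ 0.033

P(bot crawl | traffic spike, ¬newsletter send, viral social-media post) ≈ 0.033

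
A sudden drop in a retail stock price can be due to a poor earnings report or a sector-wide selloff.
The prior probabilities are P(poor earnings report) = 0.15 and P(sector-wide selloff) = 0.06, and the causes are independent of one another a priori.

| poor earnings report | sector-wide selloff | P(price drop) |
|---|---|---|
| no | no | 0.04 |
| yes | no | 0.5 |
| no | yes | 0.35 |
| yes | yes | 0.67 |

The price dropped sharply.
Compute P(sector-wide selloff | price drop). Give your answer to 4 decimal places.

P(sector-wide selloff | price drop) ≈ 0.1890

P(price drop) = 0.04×0.85×0.94 + 0.35×0.85×0.06 + 0.5×0.15×0.94 + 0.67×0.15×0.06 = 0.031960 + 0.017850 + 0.070500 + 0.006030 = 0.126340
Of this, 0.023880 comes from 0.017850 + 0.006030 (the sector-wide selloff=true cases).
Hence the posterior is 0.023880/0.126340 ≈ 0.1890.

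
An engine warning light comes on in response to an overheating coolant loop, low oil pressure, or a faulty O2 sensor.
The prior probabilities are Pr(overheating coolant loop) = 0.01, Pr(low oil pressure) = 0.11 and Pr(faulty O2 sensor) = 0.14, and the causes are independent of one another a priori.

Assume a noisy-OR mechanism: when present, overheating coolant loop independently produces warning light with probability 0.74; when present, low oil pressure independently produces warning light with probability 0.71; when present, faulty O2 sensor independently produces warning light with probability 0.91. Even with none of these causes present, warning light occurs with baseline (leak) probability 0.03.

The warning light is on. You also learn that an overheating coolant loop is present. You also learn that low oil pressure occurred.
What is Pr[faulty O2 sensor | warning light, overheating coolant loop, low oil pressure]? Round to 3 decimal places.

Under noisy-OR, P(warning light | causes) = 1 − (1−0.03)·∏(1−qᵢ) over the active causes.
Weight on faulty O2 sensor=true, given the evidence: 0.993418·0.14 = 0.139079
The normalizing constant is 0.926862·0.86 + 0.993418·0.14 = 0.936180
P(faulty O2 sensor | warning light, overheating coolant loop, low oil pressure) = 0.139079/0.936180 ≈ 0.149

Pr[faulty O2 sensor | warning light, overheating coolant loop, low oil pressure] ≈ 0.149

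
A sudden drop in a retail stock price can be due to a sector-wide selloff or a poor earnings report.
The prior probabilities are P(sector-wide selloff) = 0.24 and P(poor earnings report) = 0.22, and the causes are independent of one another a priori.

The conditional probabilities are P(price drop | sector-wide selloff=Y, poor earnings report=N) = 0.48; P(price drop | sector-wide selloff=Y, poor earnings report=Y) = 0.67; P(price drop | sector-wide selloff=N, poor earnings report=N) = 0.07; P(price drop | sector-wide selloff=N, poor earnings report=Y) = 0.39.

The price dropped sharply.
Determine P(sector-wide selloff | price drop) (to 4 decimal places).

P(sector-wide selloff | price drop) ≈ 0.5399

Enumerate the 4 (sector-wide selloff, poor earnings report) configurations and weight by the priors:
  P(price drop) = 0.07·0.76·0.78 + 0.39·0.76·0.22 + 0.48·0.24·0.78 + 0.67·0.24·0.22
        = 0.041496 + 0.065208 + 0.089856 + 0.035376 = 0.231936
Configurations with sector-wide selloff contribute 0.125232, so
  P(sector-wide selloff | price drop) = 0.125232 / 0.231936 ≈ 0.5399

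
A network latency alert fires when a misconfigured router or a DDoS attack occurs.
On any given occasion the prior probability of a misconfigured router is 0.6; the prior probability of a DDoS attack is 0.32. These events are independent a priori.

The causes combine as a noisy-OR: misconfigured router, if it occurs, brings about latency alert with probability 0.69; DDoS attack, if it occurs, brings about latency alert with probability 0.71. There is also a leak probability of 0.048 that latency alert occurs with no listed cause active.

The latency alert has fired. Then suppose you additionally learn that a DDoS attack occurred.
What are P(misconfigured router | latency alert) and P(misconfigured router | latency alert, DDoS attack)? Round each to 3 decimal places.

Under noisy-OR, P(latency alert | causes) = 1 − (1−0.048)·∏(1−qᵢ) over the active causes.
For the numerator, keep only misconfigured router=true terms: 0.287591 + 0.175568 = 0.463159
The normalizing constant is 0.048·0.4·0.68 + 0.72392·0.4·0.32 + 0.70488·0.6·0.68 + 0.914415·0.6·0.32 = 0.568877
Posterior = 0.463159 / 0.568877 ≈ 0.814

Now condition on the additional information:
For the numerator, keep only misconfigured router=true terms: 0.914415*0.6 = 0.548649
Denominator P(latency alert | DDoS attack): 0.72392*0.4 + 0.914415*0.6 = 0.838217
Posterior = 0.548649 / 0.838217 ≈ 0.655
Conditioning on DDoS attack lowers the posterior on misconfigured router: the classic explaining-away effect in a common-effect structure.

P(misconfigured router | latency alert) ≈ 0.814; P(misconfigured router | latency alert, DDoS attack) ≈ 0.655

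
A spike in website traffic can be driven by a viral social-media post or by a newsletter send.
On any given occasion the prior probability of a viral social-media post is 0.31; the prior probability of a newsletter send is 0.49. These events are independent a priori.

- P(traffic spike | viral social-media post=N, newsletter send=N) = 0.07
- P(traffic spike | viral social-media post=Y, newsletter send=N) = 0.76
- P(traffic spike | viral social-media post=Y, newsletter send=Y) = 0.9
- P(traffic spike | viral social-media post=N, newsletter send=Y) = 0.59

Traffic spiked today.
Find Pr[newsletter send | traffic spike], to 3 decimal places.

Pr[newsletter send | traffic spike] ≈ 0.699

Numerator (weight on configurations with newsletter send): 0.199479 + 0.136710 = 0.336189
The normalizing constant is 0.07×0.69×0.51 + 0.59×0.69×0.49 + 0.76×0.31×0.51 + 0.9×0.31×0.49 = 0.480978
Posterior = 0.336189 / 0.480978 ≈ 0.699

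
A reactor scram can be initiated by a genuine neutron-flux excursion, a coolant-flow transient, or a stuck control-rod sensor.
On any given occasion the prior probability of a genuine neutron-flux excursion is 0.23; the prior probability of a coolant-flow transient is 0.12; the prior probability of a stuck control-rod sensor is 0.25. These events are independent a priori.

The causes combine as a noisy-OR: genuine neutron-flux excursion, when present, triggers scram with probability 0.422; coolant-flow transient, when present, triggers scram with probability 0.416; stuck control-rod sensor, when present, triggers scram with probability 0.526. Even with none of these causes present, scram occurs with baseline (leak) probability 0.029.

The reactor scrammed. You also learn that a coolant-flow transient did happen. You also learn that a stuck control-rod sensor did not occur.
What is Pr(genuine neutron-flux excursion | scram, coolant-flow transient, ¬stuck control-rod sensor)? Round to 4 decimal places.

Pr(genuine neutron-flux excursion | scram, coolant-flow transient, ¬stuck control-rod sensor) ≈ 0.3168

Under noisy-OR, P(scram | causes) = 1 − (1−0.029)·∏(1−qᵢ) over the active causes.
Weight on genuine neutron-flux excursion=true, given the evidence: 0.672237×0.23 = 0.154615
Normalizer over all consistent configurations: 0.432936×0.77 + 0.672237×0.23 = 0.487976
P(genuine neutron-flux excursion | scram, coolant-flow transient, ¬stuck control-rod sensor) = 0.154615/0.487976 ≈ 0.3168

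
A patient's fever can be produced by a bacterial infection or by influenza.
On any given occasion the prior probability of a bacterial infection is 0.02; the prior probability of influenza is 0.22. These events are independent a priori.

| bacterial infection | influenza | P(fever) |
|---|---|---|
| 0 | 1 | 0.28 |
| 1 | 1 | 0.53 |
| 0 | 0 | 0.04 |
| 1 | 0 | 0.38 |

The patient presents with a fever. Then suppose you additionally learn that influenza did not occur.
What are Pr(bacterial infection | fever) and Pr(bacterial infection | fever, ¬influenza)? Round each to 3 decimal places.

Pr(bacterial infection | fever) ≈ 0.083; Pr(bacterial infection | fever, ¬influenza) ≈ 0.162

By total probability over the 4 (bacterial infection, influenza) configurations:
  P(fever) = 0.04×0.98×0.78 + 0.28×0.98×0.22 + 0.38×0.02×0.78 + 0.53×0.02×0.22
        = 0.030576 + 0.060368 + 0.005928 + 0.002332 = 0.099204
Configurations with bacterial infection contribute 0.008260, so
  P(bacterial infection | fever) = 0.008260 / 0.099204 ≈ 0.083

Now also conditioning on influenza≠true:
Weight on bacterial infection=true, given the evidence: 0.38·0.02 = 0.007600
The normalizing constant is 0.04·0.98 + 0.38·0.02 = 0.046800
P(bacterial infection | fever, ¬influenza) = 0.007600/0.046800 ≈ 0.162
With influenza excluded, bacterial infection must carry more of the explanatory weight for the fever.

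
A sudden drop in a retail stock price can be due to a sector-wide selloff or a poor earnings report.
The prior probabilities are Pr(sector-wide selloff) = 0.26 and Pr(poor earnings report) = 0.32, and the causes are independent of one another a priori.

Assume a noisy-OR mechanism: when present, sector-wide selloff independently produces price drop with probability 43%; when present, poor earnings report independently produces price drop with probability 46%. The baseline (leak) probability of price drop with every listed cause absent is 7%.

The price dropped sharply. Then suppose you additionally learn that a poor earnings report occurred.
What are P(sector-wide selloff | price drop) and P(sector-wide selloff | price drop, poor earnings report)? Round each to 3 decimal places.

Under noisy-OR, P(price drop | causes) = 1 − (1−0.07)·∏(1−qᵢ) over the active causes.
For the numerator, keep only sector-wide selloff=true terms: 0.083078 + 0.059384 = 0.142462
Normalizer over all consistent configurations: 0.07·0.74·0.68 + 0.4978·0.74·0.32 + 0.4699·0.26·0.68 + 0.713746·0.26·0.32 = 0.295565
Posterior = 0.142462 / 0.295565 ≈ 0.482

With the extra evidence:
For the numerator, keep only sector-wide selloff=true terms: 0.713746·0.26 = 0.185574
The normalizing constant is 0.4978·0.74 + 0.713746·0.26 = 0.553946
Posterior = 0.185574 / 0.553946 ≈ 0.335
This is intercausal reasoning (explaining away): once poor earnings report accounts for the price drop, sector-wide selloff becomes less likely.

P(sector-wide selloff | price drop) ≈ 0.482; P(sector-wide selloff | price drop, poor earnings report) ≈ 0.335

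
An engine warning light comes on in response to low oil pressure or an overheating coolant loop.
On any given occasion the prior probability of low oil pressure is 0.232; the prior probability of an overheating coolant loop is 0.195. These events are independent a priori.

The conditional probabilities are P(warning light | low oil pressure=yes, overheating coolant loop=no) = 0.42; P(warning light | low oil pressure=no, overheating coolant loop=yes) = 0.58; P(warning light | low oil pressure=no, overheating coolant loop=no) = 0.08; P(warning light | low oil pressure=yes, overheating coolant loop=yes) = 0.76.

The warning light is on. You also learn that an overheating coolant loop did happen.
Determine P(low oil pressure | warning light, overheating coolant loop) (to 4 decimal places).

Enumerate both values of low oil pressure and weight by the priors:
  P(warning light | overheating coolant loop) = 0.58*0.768 + 0.76*0.232
        = 0.445440 + 0.176320 = 0.621760
Keeping only the low oil pressure-present terms gives 0.176320, so
  P(low oil pressure | warning light, overheating coolant loop) = 0.176320 / 0.621760 ≈ 0.2836

P(low oil pressure | warning light, overheating coolant loop) ≈ 0.2836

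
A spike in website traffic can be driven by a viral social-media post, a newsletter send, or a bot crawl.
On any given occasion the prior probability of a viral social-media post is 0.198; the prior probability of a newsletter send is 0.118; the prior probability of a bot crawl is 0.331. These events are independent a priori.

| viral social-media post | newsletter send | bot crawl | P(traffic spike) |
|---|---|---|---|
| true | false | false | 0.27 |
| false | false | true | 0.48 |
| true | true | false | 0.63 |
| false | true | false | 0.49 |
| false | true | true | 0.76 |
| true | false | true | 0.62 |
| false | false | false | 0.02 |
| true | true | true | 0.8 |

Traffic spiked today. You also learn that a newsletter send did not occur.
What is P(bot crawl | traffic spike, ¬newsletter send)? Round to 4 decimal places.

Numerator (weight on configurations with bot crawl): 0.127422 + 0.040634 = 0.168056
Normalizer over all consistent configurations: 0.02·0.802·0.669 + 0.48·0.802·0.331 + 0.27·0.198·0.669 + 0.62·0.198·0.331 = 0.214552
Posterior = 0.168056 / 0.214552 ≈ 0.7833

P(bot crawl | traffic spike, ¬newsletter send) ≈ 0.7833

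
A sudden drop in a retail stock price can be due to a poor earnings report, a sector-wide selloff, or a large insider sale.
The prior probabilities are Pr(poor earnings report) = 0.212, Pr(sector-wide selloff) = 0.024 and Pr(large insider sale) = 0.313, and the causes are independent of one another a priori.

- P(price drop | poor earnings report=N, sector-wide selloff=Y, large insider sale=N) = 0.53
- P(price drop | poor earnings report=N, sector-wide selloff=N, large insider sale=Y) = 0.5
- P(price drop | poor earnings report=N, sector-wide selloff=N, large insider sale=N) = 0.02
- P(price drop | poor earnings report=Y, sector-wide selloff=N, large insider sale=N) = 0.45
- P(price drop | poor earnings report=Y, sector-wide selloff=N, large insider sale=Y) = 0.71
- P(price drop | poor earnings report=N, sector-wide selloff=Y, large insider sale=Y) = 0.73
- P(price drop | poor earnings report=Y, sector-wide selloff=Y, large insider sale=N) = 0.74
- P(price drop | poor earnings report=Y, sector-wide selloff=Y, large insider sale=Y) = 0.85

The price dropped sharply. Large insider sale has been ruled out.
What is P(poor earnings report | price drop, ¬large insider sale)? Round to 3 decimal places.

P(poor earnings report | price drop, ¬large insider sale) ≈ 0.792

Enumerate the 4 (poor earnings report, sector-wide selloff) configurations and weight by the priors:
  P(price drop | ¬large insider sale) = 0.02*0.788*0.976 + 0.53*0.788*0.024 + 0.45*0.212*0.976 + 0.74*0.212*0.024
        = 0.015382 + 0.010023 + 0.093110 + 0.003765 = 0.122280
The terms with poor earnings report present sum to 0.096875, so
  P(poor earnings report | price drop, ¬large insider sale) = 0.096875 / 0.122280 ≈ 0.792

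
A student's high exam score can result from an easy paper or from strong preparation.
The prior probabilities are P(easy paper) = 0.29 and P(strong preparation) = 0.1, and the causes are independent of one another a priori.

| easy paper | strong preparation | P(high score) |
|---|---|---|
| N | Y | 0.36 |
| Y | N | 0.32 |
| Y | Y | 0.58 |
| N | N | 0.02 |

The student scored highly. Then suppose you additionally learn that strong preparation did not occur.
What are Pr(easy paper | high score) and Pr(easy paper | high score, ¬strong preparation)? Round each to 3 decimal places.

P(high score) = 0.02×0.71×0.9 + 0.36×0.71×0.1 + 0.32×0.29×0.9 + 0.58×0.29×0.1 = 0.012780 + 0.025560 + 0.083520 + 0.016820 = 0.138680
The easy paper-present share is 0.083520 + 0.016820 = 0.100340.
P(easy paper | high score) = 0.100340 / 0.138680 ≈ 0.724

Now condition on the additional information:
Sum P(high score|·) weighted by the priors over both values of easy paper:
  P(high score | ¬strong preparation) = 0.02·0.71 + 0.32·0.29
        = 0.014200 + 0.092800 = 0.107000
The terms with easy paper present sum to 0.092800, so
  P(easy paper | high score, ¬strong preparation) = 0.092800 / 0.107000 ≈ 0.867
Ruling out strong preparation raises the posterior on easy paper — the flip side of explaining away.

Pr(easy paper | high score) ≈ 0.724; Pr(easy paper | high score, ¬strong preparation) ≈ 0.867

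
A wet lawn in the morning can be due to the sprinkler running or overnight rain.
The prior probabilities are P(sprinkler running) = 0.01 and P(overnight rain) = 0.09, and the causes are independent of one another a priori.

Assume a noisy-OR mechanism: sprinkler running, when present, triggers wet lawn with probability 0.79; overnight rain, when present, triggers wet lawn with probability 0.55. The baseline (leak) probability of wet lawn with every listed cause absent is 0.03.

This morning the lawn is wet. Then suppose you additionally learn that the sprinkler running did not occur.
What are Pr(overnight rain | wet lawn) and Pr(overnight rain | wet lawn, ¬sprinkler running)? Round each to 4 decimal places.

Under noisy-OR, P(wet lawn | causes) = 1 − (1−0.03)·∏(1−qᵢ) over the active causes.
By total probability over the 4 (sprinkler running, overnight rain) configurations:
  P(wet lawn) = 0.03×0.99×0.91 + 0.5635×0.99×0.09 + 0.7963×0.01×0.91 + 0.908335×0.01×0.09
        = 0.027027 + 0.050208 + 0.007246 + 0.000818 = 0.085299
The terms with overnight rain present sum to 0.051026, so
  P(overnight rain | wet lawn) = 0.051026 / 0.085299 ≈ 0.5982

Now also conditioning on sprinkler running≠true:
For the numerator, keep only overnight rain=true terms: 0.5635*0.09 = 0.050715
Normalizer over all consistent configurations: 0.03*0.91 + 0.5635*0.09 = 0.078015
Posterior = 0.050715 / 0.078015 ≈ 0.6501
Ruling out sprinkler running raises the posterior on overnight rain — the flip side of explaining away.

Pr(overnight rain | wet lawn) ≈ 0.5982; Pr(overnight rain | wet lawn, ¬sprinkler running) ≈ 0.6501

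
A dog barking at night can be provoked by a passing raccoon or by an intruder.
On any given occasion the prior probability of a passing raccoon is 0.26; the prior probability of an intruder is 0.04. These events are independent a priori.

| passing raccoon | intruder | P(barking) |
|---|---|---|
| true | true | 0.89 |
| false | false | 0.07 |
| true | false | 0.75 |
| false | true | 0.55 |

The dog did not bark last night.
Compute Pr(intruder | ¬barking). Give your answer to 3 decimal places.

Numerator (weight on configurations with intruder): 0.013320 + 0.001144 = 0.014464
The normalizing constant is 0.93·0.74·0.96 + 0.45·0.74·0.04 + 0.25·0.26·0.96 + 0.11·0.26·0.04 = 0.737536
P(intruder | ¬barking) = 0.014464/0.737536 ≈ 0.020

Pr(intruder | ¬barking) ≈ 0.020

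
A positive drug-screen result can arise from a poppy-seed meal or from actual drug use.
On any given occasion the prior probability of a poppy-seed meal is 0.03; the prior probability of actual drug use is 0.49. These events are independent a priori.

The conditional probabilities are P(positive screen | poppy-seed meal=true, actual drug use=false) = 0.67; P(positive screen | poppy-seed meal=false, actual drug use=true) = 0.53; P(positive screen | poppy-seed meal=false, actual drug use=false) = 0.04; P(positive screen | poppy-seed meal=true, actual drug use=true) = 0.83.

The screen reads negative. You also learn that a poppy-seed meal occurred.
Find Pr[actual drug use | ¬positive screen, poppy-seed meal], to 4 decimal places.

Pr[actual drug use | ¬positive screen, poppy-seed meal] ≈ 0.3311

By total probability over both values of actual drug use:
  P(¬positive screen | poppy-seed meal) = 0.33×0.51 + 0.17×0.49
        = 0.168300 + 0.083300 = 0.251600
Keeping only the actual drug use-present terms gives 0.083300, so
  P(actual drug use | ¬positive screen, poppy-seed meal) = 0.083300 / 0.251600 ≈ 0.3311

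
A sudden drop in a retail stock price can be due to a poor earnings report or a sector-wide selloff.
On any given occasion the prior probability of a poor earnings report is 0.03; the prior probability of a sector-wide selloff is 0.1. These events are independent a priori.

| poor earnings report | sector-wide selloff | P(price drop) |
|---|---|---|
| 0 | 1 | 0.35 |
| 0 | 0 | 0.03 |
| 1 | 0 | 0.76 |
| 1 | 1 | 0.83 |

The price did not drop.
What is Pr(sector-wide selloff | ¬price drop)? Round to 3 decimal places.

Pr(sector-wide selloff | ¬price drop) ≈ 0.069

Numerator (weight on configurations with sector-wide selloff): 0.063050 + 0.000510 = 0.063560
Denominator P(¬price drop): 0.97*0.97*0.9 + 0.65*0.97*0.1 + 0.24*0.03*0.9 + 0.17*0.03*0.1 = 0.916850
P(sector-wide selloff | ¬price drop) = 0.063560/0.916850 ≈ 0.069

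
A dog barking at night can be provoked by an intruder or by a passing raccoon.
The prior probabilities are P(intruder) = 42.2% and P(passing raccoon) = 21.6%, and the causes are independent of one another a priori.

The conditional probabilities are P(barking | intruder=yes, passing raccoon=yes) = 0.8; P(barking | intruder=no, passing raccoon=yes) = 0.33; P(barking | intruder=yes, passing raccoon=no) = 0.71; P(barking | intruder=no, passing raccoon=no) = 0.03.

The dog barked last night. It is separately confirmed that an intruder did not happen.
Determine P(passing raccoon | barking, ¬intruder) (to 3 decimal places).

P(passing raccoon | barking, ¬intruder) ≈ 0.752

Weight on passing raccoon=true, given the evidence: 0.33×0.216 = 0.071280
Normalizer over all consistent configurations: 0.03×0.784 + 0.33×0.216 = 0.094800
Posterior = 0.071280 / 0.094800 ≈ 0.752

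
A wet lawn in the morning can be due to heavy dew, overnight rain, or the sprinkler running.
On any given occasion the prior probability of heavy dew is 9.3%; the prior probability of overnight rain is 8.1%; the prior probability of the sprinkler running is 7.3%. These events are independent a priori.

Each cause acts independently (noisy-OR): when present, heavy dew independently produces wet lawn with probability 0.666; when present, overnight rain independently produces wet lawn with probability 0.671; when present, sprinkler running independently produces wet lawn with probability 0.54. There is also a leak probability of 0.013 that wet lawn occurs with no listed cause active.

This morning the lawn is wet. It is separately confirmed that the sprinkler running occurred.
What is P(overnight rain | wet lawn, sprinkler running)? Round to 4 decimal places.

Under noisy-OR, P(wet lawn | causes) = 1 − (1−0.013)·∏(1−qᵢ) over the active causes.
Sum P(wet lawn|·) weighted by the priors over the 4 (heavy dew, overnight rain) configurations:
  P(wet lawn | sprinkler running) = 0.54598·0.907·0.919 + 0.850627·0.907·0.081 + 0.848357·0.093·0.919 + 0.95011·0.093·0.081
        = 0.455092 + 0.062493 + 0.072507 + 0.007157 = 0.597249
Configurations with overnight rain contribute 0.069650, so
  P(overnight rain | wet lawn, sprinkler running) = 0.069650 / 0.597249 ≈ 0.1166

P(overnight rain | wet lawn, sprinkler running) ≈ 0.1166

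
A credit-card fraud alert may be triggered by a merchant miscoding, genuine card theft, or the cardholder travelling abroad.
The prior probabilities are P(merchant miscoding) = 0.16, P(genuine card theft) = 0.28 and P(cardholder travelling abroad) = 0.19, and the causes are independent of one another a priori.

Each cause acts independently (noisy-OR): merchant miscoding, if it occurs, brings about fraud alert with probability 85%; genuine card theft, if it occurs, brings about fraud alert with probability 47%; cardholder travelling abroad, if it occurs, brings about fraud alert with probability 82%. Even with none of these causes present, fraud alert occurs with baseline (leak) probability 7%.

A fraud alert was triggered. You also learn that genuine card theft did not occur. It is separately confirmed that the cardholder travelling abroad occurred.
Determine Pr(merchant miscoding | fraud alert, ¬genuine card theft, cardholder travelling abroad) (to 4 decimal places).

Under noisy-OR, P(fraud alert | causes) = 1 − (1−0.07)·∏(1−qᵢ) over the active causes.
Weight on merchant miscoding=true, given the evidence: 0.97489×0.16 = 0.155982
The normalizing constant is 0.8326×0.84 + 0.97489×0.16 = 0.855366
P(merchant miscoding | fraud alert, ¬genuine card theft, cardholder travelling abroad) = 0.155982/0.855366 ≈ 0.1824

Pr(merchant miscoding | fraud alert, ¬genuine card theft, cardholder travelling abroad) ≈ 0.1824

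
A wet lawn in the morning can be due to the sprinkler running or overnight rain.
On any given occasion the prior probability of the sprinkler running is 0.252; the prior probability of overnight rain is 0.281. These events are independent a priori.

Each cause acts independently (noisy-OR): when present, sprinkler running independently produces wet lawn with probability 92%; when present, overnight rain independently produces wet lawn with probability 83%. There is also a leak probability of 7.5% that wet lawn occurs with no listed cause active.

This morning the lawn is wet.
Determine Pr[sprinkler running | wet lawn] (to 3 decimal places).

Pr[sprinkler running | wet lawn] ≈ 0.522

Under noisy-OR, P(wet lawn | causes) = 1 − (1−0.075)·∏(1−qᵢ) over the active causes.
By total probability over the 4 (sprinkler running, overnight rain) configurations:
  P(wet lawn) = 0.075×0.748×0.719 + 0.84275×0.748×0.281 + 0.926×0.252×0.719 + 0.98742×0.252×0.281
        = 0.040336 + 0.177136 + 0.167780 + 0.069921 = 0.455173
Configurations with sprinkler running contribute 0.237701, so
  P(sprinkler running | wet lawn) = 0.237701 / 0.455173 ≈ 0.522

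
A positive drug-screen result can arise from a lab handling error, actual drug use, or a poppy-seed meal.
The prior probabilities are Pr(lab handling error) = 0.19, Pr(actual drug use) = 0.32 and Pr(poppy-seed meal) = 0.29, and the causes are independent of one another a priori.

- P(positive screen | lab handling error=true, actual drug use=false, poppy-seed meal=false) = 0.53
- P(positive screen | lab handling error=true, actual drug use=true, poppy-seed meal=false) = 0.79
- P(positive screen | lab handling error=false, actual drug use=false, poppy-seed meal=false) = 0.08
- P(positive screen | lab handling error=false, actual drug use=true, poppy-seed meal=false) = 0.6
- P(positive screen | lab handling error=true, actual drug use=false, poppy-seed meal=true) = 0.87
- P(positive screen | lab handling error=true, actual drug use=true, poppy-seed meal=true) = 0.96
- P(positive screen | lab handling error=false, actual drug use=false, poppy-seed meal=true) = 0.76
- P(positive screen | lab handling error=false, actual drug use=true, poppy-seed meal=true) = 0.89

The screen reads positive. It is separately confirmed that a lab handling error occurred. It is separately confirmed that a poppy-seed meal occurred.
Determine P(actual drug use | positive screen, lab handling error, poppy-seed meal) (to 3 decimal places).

P(positive screen | lab handling error, poppy-seed meal) = 0.87×0.68 + 0.96×0.32 = 0.591600 + 0.307200 = 0.898800
Restricting to configurations with actual drug use present: 0.96×0.32 = 0.307200.
So P(actual drug use | positive screen, lab handling error, poppy-seed meal) = 0.307200/0.898800 ≈ 0.342.

P(actual drug use | positive screen, lab handling error, poppy-seed meal) ≈ 0.342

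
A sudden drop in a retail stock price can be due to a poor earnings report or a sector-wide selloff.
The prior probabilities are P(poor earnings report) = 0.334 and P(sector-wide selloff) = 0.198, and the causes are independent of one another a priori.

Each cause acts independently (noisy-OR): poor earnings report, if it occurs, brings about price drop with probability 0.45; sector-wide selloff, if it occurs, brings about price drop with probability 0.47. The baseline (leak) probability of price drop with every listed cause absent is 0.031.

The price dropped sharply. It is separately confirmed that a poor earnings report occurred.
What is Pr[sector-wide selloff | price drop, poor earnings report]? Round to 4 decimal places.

Pr[sector-wide selloff | price drop, poor earnings report] ≈ 0.2750

Under noisy-OR, P(price drop | causes) = 1 − (1−0.031)·∏(1−qᵢ) over the active causes.
For the numerator, keep only sector-wide selloff=true terms: 0.717537·0.198 = 0.142072
Normalizer over all consistent configurations: 0.46705·0.802 + 0.717537·0.198 = 0.516646
Posterior = 0.142072 / 0.516646 ≈ 0.2750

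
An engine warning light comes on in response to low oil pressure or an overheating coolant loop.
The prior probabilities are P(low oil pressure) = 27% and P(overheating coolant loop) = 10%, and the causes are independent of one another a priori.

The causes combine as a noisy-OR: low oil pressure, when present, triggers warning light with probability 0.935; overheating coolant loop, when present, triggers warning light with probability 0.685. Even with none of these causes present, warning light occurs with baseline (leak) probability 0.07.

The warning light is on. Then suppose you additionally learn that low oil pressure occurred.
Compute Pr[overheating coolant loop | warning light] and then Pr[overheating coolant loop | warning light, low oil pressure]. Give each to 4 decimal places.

Under noisy-OR, P(warning light | causes) = 1 − (1−0.07)·∏(1−qᵢ) over the active causes.
Enumerate the 4 (low oil pressure, overheating coolant loop) configurations and weight by the priors:
  P(warning light) = 0.07×0.73×0.9 + 0.70705×0.73×0.1 + 0.93955×0.27×0.9 + 0.980958×0.27×0.1
        = 0.045990 + 0.051615 + 0.228311 + 0.026486 = 0.352402
Configurations with overheating coolant loop contribute 0.078101, so
  P(overheating coolant loop | warning light) = 0.078101 / 0.352402 ≈ 0.2216

Now condition on the additional information:
P(warning light | low oil pressure) = 0.93955·0.9 + 0.980958·0.1 = 0.845595 + 0.098096 = 0.943691
Restricting to configurations with overheating coolant loop present: 0.980958·0.1 = 0.098096.
So P(overheating coolant loop | warning light, low oil pressure) = 0.098096/0.943691 ≈ 0.1039.

Pr[overheating coolant loop | warning light] ≈ 0.2216; Pr[overheating coolant loop | warning light, low oil pressure] ≈ 0.1039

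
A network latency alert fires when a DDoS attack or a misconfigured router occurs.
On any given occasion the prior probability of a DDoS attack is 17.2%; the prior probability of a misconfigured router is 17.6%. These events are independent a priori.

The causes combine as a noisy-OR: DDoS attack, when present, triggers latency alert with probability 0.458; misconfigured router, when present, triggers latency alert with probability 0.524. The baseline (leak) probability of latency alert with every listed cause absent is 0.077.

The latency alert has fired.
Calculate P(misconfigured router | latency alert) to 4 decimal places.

Under noisy-OR, P(latency alert | causes) = 1 − (1−0.077)·∏(1−qᵢ) over the active causes.
Numerator (weight on configurations with misconfigured router): 0.081703 + 0.023063 = 0.104766
Denominator P(latency alert): 0.077*0.828*0.824 + 0.560652*0.828*0.176 + 0.499734*0.172*0.824 + 0.761873*0.172*0.176 = 0.228127
P(misconfigured router | latency alert) = 0.104766/0.228127 ≈ 0.4592

P(misconfigured router | latency alert) ≈ 0.4592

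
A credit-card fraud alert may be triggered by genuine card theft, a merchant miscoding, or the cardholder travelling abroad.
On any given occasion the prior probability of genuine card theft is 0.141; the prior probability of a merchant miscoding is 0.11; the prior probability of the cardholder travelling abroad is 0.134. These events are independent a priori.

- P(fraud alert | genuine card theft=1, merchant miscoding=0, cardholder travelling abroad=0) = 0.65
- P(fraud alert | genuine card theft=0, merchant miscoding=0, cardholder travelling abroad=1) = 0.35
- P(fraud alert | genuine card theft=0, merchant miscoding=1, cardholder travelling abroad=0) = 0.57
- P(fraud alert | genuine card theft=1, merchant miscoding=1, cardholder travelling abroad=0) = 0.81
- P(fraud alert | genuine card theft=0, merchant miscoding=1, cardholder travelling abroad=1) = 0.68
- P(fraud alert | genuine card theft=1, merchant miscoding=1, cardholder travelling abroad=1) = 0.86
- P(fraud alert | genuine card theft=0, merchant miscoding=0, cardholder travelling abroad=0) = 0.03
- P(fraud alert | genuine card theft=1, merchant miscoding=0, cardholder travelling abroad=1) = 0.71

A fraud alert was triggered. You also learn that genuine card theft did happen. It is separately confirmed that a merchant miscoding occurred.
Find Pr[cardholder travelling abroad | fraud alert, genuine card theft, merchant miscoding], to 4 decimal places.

Pr[cardholder travelling abroad | fraud alert, genuine card theft, merchant miscoding] ≈ 0.1411

Enumerate both values of cardholder travelling abroad and weight by the priors:
  P(fraud alert | genuine card theft, merchant miscoding) = 0.81*0.866 + 0.86*0.134
        = 0.701460 + 0.115240 = 0.816700
Keeping only the cardholder travelling abroad-present terms gives 0.115240, so
  P(cardholder travelling abroad | fraud alert, genuine card theft, merchant miscoding) = 0.115240 / 0.816700 ≈ 0.1411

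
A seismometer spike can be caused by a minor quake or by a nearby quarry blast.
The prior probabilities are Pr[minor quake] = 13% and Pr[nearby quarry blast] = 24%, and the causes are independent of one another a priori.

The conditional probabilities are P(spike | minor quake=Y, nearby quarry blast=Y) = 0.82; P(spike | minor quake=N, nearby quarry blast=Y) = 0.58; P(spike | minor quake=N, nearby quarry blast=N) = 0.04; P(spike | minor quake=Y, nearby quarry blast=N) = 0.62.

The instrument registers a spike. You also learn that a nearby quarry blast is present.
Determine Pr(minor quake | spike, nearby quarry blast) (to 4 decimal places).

Pr(minor quake | spike, nearby quarry blast) ≈ 0.1744

Numerator (weight on configurations with minor quake): 0.82*0.13 = 0.106600
Normalizer over all consistent configurations: 0.58*0.87 + 0.82*0.13 = 0.611200
P(minor quake | spike, nearby quarry blast) = 0.106600/0.611200 ≈ 0.1744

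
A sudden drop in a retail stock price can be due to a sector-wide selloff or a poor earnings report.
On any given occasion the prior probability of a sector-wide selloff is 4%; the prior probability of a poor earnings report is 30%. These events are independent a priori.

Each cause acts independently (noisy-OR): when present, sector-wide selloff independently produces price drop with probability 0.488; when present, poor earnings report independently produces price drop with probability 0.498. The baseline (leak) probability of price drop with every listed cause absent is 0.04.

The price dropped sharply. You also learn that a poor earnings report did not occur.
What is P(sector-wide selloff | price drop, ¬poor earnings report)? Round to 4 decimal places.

Under noisy-OR, P(price drop | causes) = 1 − (1−0.04)·∏(1−qᵢ) over the active causes.
Enumerate both values of sector-wide selloff and weight by the priors:
  P(price drop | ¬poor earnings report) = 0.04×0.96 + 0.50848×0.04
        = 0.038400 + 0.020339 = 0.058739
Keeping only the sector-wide selloff-present terms gives 0.020339, so
  P(sector-wide selloff | price drop, ¬poor earnings report) = 0.020339 / 0.058739 ≈ 0.3463

P(sector-wide selloff | price drop, ¬poor earnings report) ≈ 0.3463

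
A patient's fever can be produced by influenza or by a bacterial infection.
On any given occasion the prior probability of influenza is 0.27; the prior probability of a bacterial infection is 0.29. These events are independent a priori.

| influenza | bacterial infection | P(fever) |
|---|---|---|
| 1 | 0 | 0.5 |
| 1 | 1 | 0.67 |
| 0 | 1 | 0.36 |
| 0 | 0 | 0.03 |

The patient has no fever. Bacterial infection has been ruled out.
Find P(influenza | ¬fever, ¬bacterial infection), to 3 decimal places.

Numerator (weight on configurations with influenza): 0.5*0.27 = 0.135000
Normalizer over all consistent configurations: 0.97*0.73 + 0.5*0.27 = 0.843100
P(influenza | ¬fever, ¬bacterial infection) = 0.135000/0.843100 ≈ 0.160

P(influenza | ¬fever, ¬bacterial infection) ≈ 0.160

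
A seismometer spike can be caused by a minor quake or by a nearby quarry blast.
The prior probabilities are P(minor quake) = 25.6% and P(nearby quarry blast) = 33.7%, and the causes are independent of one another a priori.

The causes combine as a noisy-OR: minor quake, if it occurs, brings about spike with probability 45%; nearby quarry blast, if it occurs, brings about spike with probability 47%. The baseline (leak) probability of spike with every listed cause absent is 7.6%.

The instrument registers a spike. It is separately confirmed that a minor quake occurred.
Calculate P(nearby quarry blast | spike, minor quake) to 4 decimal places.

Under noisy-OR, P(spike | causes) = 1 − (1−0.076)·∏(1−qᵢ) over the active causes.
P(spike | minor quake) = 0.4918×0.663 + 0.730654×0.337 = 0.326063 + 0.246230 = 0.572293
Restricting to configurations with nearby quarry blast present: 0.730654×0.337 = 0.246230.
Hence the posterior is 0.246230/0.572293 ≈ 0.4303.

P(nearby quarry blast | spike, minor quake) ≈ 0.4303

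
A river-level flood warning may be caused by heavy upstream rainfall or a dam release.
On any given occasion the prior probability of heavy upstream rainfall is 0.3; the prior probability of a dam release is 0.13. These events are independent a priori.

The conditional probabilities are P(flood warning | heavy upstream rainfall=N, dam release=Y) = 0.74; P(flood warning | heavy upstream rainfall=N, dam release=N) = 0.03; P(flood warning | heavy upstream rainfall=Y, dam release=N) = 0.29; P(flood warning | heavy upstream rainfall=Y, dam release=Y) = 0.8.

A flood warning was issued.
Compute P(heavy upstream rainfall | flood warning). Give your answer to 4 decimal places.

P(heavy upstream rainfall | flood warning) ≈ 0.5553

Numerator (weight on configurations with heavy upstream rainfall): 0.075690 + 0.031200 = 0.106890
The normalizing constant is 0.03*0.7*0.87 + 0.74*0.7*0.13 + 0.29*0.3*0.87 + 0.8*0.3*0.13 = 0.192500
P(heavy upstream rainfall | flood warning) = 0.106890/0.192500 ≈ 0.5553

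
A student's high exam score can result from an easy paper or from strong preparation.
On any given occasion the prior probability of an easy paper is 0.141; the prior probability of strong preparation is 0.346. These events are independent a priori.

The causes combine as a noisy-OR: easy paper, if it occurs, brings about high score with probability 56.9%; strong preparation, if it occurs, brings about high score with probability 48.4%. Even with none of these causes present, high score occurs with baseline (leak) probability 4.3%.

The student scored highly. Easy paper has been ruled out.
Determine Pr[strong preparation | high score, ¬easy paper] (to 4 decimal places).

Pr[strong preparation | high score, ¬easy paper] ≈ 0.8616

Under noisy-OR, P(high score | causes) = 1 − (1−0.043)·∏(1−qᵢ) over the active causes.
Enumerate both values of strong preparation and weight by the priors:
  P(high score | ¬easy paper) = 0.043*0.654 + 0.506188*0.346
        = 0.028122 + 0.175141 = 0.203263
Configurations with strong preparation contribute 0.175141, so
  P(strong preparation | high score, ¬easy paper) = 0.175141 / 0.203263 ≈ 0.8616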